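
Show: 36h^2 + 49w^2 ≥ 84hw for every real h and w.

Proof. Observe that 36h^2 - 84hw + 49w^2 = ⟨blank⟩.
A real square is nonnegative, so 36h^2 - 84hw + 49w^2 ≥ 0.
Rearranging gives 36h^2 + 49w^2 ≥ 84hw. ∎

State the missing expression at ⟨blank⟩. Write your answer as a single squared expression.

The leading and trailing coefficients are 6^2 and 7^2, and 84 = 2·6·7, so the trinomial is (6h - 7w)^2.
Hence 36h^2 - 84hw + 49w^2 ≥ 0.

(6h - 7w)^2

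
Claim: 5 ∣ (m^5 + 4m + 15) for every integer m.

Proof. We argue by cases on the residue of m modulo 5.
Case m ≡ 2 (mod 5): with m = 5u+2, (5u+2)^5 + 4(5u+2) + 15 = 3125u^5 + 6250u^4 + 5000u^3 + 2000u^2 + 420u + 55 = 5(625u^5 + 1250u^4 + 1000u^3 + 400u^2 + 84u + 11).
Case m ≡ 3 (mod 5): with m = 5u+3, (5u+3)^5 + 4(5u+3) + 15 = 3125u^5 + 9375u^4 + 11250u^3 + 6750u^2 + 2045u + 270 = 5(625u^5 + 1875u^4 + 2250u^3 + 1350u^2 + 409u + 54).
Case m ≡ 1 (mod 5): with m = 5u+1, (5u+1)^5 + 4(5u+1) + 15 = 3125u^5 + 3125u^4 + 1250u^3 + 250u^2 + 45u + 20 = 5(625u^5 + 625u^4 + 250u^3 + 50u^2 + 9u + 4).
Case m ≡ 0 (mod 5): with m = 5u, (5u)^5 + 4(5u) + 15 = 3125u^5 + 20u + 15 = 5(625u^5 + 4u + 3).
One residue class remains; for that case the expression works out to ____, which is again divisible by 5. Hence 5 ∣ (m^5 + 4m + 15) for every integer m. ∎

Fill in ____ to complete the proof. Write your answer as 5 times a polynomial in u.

5(625u^5 + 2500u^4 + 4000u^3 + 3200u^2 + 1284u + 211)

Only m ≡ 4 (mod 5) is unaccounted for. Put m = 5u+4:
(5u+4)^5 + 4(5u+4) + 15 expands to 3125u^5 + 12500u^4 + 20000u^3 + 16000u^2 + 6420u + 1055,
and factoring out 5 leaves 5(625u^5 + 2500u^4 + 4000u^3 + 3200u^2 + 1284u + 211).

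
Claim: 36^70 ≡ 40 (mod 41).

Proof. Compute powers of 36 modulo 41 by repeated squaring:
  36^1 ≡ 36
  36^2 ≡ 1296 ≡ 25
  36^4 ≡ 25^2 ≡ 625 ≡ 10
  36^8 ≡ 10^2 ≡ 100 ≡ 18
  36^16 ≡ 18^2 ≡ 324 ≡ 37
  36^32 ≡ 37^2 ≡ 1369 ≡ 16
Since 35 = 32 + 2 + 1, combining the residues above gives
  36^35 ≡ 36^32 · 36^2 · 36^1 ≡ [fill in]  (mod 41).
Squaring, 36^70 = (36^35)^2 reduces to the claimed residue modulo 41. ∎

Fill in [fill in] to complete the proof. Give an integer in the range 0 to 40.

9

36^32 · 36^2 · 36^1 ≡ 16 · 25 · 36 = 14400.
14400 mod 41 = 9, so 36^35 ≡ 9 (mod 41).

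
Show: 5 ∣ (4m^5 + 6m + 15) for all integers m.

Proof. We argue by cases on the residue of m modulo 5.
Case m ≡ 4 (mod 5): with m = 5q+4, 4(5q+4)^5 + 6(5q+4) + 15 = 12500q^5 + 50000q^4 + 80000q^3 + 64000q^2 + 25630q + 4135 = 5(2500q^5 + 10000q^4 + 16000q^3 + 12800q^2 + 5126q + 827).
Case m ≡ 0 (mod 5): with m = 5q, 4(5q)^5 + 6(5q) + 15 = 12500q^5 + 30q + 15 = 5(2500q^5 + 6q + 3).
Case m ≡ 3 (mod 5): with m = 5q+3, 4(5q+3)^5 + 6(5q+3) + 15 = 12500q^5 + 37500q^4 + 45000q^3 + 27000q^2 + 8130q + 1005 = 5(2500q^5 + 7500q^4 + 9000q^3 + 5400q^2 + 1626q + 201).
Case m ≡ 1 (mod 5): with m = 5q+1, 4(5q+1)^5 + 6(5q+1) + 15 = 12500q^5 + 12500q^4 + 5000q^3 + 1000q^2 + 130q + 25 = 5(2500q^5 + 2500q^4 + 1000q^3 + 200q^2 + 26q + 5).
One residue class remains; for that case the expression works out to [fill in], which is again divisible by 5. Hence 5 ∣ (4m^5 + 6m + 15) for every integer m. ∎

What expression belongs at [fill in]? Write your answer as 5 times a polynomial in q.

5(2500q^5 + 5000q^4 + 4000q^3 + 1600q^2 + 326q + 31)

Only m ≡ 2 (mod 5) is unaccounted for. Put m = 5q+2:
4(5q+2)^5 + 6(5q+2) + 15 expands to 12500q^5 + 25000q^4 + 20000q^3 + 8000q^2 + 1630q + 155,
and factoring out 5 leaves 5(2500q^5 + 5000q^4 + 4000q^3 + 1600q^2 + 326q + 31).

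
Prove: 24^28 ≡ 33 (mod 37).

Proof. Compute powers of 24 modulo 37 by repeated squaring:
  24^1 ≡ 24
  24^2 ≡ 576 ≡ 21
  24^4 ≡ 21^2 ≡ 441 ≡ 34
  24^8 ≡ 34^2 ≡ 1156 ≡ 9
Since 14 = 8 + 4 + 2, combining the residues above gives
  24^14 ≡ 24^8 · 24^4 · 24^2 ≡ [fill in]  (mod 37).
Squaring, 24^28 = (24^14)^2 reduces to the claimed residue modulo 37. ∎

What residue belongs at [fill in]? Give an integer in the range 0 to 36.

Multiply the listed residues: 9 · 34 · 21 = 306 → 6426.
Reducing modulo 37: 6426 = 173·37 + 25, so 24^14 ≡ 25.

25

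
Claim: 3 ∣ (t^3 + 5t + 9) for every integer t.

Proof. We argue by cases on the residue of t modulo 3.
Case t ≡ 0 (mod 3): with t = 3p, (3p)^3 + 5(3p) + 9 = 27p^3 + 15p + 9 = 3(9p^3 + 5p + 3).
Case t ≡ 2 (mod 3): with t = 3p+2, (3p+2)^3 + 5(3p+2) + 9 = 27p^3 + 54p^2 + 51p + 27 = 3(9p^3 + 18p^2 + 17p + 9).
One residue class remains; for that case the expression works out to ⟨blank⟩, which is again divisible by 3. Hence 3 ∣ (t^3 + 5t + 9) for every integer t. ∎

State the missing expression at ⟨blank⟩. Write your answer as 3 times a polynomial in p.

3(9p^3 + 9p^2 + 8p + 5)

The residues treated are {0, 2}, so the missing case is t ≡ 1 (mod 3); write t = 3p+1.
Then (3p+1)^3 + 5(3p+1) + 9 = 27p^3 + 27p^2 + 24p + 15 = 3(9p^3 + 9p^2 + 8p + 5).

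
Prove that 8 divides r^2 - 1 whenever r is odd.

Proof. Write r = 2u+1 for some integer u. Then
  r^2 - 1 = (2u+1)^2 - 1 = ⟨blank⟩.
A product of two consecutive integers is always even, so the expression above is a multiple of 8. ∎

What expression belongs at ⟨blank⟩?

4u(u + 1)

(2u+1)^2 - 1 = 4u^2 + 4u + 1 - 1 = 4u^2 + 4u = 4u(u+1).
Since u and u+1 are consecutive, u(u+1) is even, and 4·(even) is a multiple of 8.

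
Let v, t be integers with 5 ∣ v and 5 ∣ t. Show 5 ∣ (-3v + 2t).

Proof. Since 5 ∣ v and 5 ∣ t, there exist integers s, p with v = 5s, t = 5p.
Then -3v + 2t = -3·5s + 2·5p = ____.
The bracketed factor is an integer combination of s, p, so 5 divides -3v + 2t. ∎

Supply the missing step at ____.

Pull the common 5 out of every term: -3·5s + 2·5p = 5(2p - 3s).
2p - 3s is an integer, which exhibits the divisibility.

5(2p - 3s)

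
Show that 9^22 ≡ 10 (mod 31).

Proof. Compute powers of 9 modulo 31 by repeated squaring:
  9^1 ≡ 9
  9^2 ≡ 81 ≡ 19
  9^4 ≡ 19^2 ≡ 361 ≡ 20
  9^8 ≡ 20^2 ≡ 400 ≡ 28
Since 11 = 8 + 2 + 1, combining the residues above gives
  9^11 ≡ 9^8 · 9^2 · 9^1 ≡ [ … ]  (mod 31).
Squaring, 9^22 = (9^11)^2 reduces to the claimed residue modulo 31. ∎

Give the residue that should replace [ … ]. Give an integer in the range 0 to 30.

9^8 · 9^2 · 9^1 ≡ 28 · 19 · 9 = 4788.
4788 mod 31 = 14, so 9^11 ≡ 14 (mod 31).

14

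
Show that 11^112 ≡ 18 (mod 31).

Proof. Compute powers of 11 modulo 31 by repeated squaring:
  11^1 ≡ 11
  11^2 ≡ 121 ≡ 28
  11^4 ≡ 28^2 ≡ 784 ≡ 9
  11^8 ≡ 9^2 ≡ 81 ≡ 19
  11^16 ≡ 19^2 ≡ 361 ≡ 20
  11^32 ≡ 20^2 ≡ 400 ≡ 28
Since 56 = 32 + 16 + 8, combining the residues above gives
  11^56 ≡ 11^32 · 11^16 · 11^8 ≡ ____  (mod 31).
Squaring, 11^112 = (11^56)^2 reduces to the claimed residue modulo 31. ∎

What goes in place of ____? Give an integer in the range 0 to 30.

7

11^32 · 11^16 · 11^8 ≡ 28 · 20 · 19 = 10640.
10640 mod 31 = 7, so 11^56 ≡ 7 (mod 31).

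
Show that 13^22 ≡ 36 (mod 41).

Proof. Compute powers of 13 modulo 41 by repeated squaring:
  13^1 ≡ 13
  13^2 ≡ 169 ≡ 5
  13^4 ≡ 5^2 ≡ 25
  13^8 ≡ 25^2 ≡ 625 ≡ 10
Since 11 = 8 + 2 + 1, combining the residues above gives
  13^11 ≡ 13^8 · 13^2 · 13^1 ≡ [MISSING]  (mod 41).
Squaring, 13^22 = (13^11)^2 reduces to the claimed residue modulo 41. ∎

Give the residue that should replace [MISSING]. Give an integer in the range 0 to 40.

35

Multiply the listed residues: 10 · 5 · 13 = 50 → 650.
Reducing modulo 41: 650 = 15·41 + 35, so 13^11 ≡ 35.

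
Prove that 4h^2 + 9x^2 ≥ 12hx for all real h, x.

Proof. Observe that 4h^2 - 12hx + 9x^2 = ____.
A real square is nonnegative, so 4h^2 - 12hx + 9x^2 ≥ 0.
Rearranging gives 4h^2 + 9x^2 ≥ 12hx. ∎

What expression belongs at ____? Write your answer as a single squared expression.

(2h - 3x)^2

4h^2 - 12hx + 9x^2 is a perfect-square trinomial: the outer terms are (2h)^2 and (3x)^2, and the cross term is -2·2h·3x.
So 4h^2 - 12hx + 9x^2 = (2h - 3x)^2 ≥ 0.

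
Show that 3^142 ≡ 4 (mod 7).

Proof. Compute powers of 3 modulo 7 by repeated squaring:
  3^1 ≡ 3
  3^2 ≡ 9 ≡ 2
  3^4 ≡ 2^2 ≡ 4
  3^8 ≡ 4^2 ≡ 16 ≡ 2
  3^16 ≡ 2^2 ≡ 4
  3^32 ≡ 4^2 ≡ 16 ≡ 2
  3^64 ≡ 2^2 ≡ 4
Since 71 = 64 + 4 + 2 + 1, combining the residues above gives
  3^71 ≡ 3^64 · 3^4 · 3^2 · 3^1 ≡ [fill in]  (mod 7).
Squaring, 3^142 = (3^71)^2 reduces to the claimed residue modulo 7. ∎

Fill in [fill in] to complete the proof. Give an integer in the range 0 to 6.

5

3^64 · 3^4 · 3^2 · 3^1 ≡ 4 · 4 · 2 · 3 = 96.
96 mod 7 = 5, so 3^71 ≡ 5 (mod 7).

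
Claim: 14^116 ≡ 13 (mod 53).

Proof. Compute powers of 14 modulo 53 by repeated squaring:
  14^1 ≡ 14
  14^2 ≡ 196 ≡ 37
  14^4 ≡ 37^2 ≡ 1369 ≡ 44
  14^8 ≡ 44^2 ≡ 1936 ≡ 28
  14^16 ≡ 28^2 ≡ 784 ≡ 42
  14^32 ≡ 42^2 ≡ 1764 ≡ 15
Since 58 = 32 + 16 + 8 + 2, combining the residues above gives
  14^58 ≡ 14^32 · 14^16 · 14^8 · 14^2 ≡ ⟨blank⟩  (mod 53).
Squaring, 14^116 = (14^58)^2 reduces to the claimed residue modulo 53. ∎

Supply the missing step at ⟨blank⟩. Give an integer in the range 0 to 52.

38

14^32 · 14^16 · 14^8 · 14^2 ≡ 15 · 42 · 28 · 37 = 652680.
652680 mod 53 = 38, so 14^58 ≡ 38 (mod 53).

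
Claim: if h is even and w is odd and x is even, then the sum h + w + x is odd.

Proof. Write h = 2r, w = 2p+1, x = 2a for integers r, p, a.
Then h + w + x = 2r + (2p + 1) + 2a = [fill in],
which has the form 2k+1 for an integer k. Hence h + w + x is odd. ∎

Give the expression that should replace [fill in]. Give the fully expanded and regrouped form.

Expanding: 2r + (2p + 1) + 2a = 2a + 2p + 2r + 1.
Every term except the constant is even, so this is 2(a + p + r) + 1,
and a + p + r ∈ ℤ gives the required form.

2(a + p + r) + 1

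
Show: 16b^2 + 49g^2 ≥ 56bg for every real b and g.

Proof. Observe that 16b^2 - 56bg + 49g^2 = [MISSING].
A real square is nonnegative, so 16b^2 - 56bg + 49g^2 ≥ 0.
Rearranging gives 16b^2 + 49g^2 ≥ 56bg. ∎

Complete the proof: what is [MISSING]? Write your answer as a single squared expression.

16b^2 - 56bg + 49g^2 is a perfect-square trinomial: the outer terms are (4b)^2 and (7g)^2, and the cross term is -2·4b·7g.
So 16b^2 - 56bg + 49g^2 = (4b - 7g)^2 ≥ 0.

(4b - 7g)^2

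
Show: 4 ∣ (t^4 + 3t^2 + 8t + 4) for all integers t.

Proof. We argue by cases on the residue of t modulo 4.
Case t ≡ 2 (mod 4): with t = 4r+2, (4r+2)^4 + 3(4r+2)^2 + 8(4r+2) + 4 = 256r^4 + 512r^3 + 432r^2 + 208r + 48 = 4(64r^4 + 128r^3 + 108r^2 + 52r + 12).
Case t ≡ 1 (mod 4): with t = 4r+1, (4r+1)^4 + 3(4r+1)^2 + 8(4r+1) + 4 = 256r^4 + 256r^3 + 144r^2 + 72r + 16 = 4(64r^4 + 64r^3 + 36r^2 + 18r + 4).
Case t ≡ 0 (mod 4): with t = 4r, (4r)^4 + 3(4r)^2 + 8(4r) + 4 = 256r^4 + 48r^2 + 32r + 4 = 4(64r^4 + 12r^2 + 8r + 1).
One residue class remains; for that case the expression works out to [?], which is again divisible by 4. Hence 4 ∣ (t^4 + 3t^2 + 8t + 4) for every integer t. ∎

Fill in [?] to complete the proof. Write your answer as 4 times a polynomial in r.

4(64r^4 + 192r^3 + 228r^2 + 134r + 34)

The residues treated are {2, 1, 0}, so the missing case is t ≡ 3 (mod 4); write t = 4r+3.
Then (4r+3)^4 + 3(4r+3)^2 + 8(4r+3) + 4 = 256r^4 + 768r^3 + 912r^2 + 536r + 136 = 4(64r^4 + 192r^3 + 228r^2 + 134r + 34).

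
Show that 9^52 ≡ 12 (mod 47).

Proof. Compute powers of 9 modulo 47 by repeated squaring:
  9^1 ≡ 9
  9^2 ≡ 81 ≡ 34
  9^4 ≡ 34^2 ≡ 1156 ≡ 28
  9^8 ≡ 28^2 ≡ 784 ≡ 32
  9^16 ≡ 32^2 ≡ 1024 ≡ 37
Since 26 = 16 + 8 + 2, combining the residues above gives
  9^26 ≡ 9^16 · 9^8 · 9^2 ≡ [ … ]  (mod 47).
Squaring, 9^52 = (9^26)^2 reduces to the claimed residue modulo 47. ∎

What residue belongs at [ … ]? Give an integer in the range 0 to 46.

9^16 · 9^8 · 9^2 ≡ 37 · 32 · 34 = 40256.
40256 mod 47 = 24, so 9^26 ≡ 24 (mod 47).

24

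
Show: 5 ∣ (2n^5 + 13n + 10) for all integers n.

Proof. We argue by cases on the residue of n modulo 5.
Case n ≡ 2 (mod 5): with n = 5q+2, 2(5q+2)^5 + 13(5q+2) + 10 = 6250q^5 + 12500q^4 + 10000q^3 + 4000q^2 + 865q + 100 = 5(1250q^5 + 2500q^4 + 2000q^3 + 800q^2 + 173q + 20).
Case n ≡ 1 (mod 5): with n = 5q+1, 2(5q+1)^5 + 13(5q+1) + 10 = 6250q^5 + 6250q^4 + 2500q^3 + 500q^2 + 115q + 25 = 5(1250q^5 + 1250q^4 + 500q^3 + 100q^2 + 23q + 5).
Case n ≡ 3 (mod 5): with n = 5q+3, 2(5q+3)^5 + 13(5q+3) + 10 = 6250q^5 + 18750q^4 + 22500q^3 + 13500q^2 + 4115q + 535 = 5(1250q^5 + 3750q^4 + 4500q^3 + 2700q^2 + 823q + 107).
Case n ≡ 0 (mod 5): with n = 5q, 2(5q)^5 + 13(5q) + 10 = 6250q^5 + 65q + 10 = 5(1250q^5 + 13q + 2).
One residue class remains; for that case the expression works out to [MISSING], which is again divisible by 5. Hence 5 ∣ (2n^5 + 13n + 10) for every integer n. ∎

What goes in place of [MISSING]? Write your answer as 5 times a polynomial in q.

5(1250q^5 + 5000q^4 + 8000q^3 + 6400q^2 + 2573q + 422)

The residues treated are {2, 1, 3, 0}, so the missing case is n ≡ 4 (mod 5); write n = 5q+4.
Then 2(5q+4)^5 + 13(5q+4) + 10 = 6250q^5 + 25000q^4 + 40000q^3 + 32000q^2 + 12865q + 2110 = 5(1250q^5 + 5000q^4 + 8000q^3 + 6400q^2 + 2573q + 422).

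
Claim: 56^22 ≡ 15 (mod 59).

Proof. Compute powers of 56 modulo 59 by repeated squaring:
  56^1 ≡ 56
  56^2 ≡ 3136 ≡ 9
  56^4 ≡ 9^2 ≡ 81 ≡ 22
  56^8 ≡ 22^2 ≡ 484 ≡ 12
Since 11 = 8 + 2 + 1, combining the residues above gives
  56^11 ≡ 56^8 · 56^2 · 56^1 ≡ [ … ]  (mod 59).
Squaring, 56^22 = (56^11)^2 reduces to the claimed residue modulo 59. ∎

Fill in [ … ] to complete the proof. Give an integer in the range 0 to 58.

30

56^8 · 56^2 · 56^1 ≡ 12 · 9 · 56 = 6048.
6048 mod 59 = 30, so 56^11 ≡ 30 (mod 59).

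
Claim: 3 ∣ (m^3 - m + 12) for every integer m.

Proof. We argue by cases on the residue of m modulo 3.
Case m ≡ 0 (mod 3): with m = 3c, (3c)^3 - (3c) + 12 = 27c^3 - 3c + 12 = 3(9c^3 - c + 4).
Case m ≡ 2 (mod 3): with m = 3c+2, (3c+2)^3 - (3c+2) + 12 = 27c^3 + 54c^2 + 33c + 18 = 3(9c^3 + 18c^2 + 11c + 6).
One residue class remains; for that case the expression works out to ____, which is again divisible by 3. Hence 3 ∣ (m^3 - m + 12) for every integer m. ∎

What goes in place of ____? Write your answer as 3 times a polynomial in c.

The residues treated are {0, 2}, so the missing case is m ≡ 1 (mod 3); write m = 3c+1.
Then (3c+1)^3 - (3c+1) + 12 = 27c^3 + 27c^2 + 6c + 12 = 3(9c^3 + 9c^2 + 2c + 4).

3(9c^3 + 9c^2 + 2c + 4)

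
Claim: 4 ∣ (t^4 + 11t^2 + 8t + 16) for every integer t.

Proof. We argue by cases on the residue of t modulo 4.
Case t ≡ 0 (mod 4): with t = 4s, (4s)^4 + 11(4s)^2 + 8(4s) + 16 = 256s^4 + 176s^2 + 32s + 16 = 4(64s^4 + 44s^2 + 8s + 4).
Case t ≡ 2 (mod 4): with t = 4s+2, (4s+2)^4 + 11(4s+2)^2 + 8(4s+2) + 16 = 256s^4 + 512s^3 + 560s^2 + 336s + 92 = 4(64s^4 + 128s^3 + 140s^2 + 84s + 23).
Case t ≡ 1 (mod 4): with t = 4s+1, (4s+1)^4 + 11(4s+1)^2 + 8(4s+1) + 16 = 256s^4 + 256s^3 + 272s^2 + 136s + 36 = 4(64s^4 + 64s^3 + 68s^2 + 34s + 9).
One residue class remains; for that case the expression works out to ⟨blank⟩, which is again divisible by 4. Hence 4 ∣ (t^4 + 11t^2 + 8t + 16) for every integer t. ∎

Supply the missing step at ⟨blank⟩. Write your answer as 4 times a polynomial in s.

4(64s^4 + 192s^3 + 260s^2 + 182s + 55)

Only t ≡ 3 (mod 4) is unaccounted for. Put t = 4s+3:
(4s+3)^4 + 11(4s+3)^2 + 8(4s+3) + 16 expands to 256s^4 + 768s^3 + 1040s^2 + 728s + 220,
and factoring out 4 leaves 4(64s^4 + 192s^3 + 260s^2 + 182s + 55).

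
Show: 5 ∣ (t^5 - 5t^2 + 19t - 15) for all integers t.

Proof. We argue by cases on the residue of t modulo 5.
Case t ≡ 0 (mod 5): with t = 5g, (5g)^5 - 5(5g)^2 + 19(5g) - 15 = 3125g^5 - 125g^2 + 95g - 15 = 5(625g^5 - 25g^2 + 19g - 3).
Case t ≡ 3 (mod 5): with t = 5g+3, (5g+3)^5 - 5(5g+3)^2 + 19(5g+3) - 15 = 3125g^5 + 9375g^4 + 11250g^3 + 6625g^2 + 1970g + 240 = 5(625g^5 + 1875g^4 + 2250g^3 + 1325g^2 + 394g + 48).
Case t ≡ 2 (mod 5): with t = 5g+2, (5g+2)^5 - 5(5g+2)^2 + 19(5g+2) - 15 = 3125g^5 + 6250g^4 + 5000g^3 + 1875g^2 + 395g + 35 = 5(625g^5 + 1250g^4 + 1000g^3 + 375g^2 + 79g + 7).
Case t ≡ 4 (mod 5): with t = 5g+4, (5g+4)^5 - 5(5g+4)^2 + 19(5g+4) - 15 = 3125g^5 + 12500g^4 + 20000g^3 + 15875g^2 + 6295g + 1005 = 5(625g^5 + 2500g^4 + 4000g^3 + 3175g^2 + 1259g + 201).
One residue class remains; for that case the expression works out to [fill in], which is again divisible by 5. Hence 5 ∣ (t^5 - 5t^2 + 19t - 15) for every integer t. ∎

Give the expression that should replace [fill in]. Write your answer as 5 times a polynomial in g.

5(625g^5 + 625g^4 + 250g^3 + 25g^2 + 14g)

The residues treated are {0, 3, 2, 4}, so the missing case is t ≡ 1 (mod 5); write t = 5g+1.
Then (5g+1)^5 - 5(5g+1)^2 + 19(5g+1) - 15 = 3125g^5 + 3125g^4 + 1250g^3 + 125g^2 + 70g = 5(625g^5 + 625g^4 + 250g^3 + 25g^2 + 14g).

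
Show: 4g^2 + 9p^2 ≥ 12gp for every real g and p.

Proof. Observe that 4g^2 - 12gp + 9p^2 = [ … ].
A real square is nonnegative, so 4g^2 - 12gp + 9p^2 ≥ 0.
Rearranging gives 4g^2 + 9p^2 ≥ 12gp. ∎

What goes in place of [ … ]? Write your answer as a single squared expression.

(2g - 3p)^2

4g^2 - 12gp + 9p^2 is a perfect-square trinomial: the outer terms are (2g)^2 and (3p)^2, and the cross term is -2·2g·3p.
So 4g^2 - 12gp + 9p^2 = (2g - 3p)^2 ≥ 0.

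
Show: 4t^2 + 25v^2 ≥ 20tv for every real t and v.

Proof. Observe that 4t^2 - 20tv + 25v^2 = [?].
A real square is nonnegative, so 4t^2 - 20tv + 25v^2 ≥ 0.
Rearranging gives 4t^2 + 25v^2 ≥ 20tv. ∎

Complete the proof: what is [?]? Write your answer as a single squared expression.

(2t - 5v)^2

The leading and trailing coefficients are 2^2 and 5^2, and 20 = 2·2·5, so the trinomial is (2t - 5v)^2.
Hence 4t^2 - 20tv + 25v^2 ≥ 0.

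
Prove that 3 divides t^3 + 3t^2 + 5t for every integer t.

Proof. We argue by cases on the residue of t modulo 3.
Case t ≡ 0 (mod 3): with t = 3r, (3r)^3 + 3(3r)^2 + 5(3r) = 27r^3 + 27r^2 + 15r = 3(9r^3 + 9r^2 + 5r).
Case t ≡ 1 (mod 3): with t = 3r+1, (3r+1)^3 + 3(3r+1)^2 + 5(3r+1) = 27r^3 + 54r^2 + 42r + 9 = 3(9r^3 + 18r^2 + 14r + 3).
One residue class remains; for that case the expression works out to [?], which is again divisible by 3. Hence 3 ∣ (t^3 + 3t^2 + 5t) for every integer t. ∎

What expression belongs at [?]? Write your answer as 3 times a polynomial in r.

Only t ≡ 2 (mod 3) is unaccounted for. Put t = 3r+2:
(3r+2)^3 + 3(3r+2)^2 + 5(3r+2) expands to 27r^3 + 81r^2 + 87r + 30,
and factoring out 3 leaves 3(9r^3 + 27r^2 + 29r + 10).

3(9r^3 + 27r^2 + 29r + 10)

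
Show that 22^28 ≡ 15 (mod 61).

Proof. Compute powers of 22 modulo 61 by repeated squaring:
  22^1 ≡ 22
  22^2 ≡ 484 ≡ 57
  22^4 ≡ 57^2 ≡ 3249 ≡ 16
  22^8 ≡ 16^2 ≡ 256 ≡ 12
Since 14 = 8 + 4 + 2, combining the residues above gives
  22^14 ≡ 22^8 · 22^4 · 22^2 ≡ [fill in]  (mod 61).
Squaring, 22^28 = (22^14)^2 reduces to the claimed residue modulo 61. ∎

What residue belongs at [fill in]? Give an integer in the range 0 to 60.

25

22^8 · 22^4 · 22^2 ≡ 12 · 16 · 57 = 10944.
10944 mod 61 = 25, so 22^14 ≡ 25 (mod 61).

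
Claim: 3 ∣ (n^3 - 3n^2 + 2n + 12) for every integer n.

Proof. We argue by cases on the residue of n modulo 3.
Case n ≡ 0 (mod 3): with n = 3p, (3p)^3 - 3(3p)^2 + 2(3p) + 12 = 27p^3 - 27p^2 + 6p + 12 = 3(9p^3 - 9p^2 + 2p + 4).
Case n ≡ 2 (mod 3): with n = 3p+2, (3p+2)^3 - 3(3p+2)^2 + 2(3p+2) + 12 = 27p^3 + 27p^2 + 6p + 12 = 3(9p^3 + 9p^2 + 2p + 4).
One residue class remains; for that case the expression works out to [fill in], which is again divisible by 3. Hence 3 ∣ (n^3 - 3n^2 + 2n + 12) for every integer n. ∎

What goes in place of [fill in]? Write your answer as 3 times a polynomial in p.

3(9p^3 - p + 4)

Only n ≡ 1 (mod 3) is unaccounted for. Put n = 3p+1:
(3p+1)^3 - 3(3p+1)^2 + 2(3p+1) + 12 expands to 27p^3 - 3p + 12,
and factoring out 3 leaves 3(9p^3 - p + 4).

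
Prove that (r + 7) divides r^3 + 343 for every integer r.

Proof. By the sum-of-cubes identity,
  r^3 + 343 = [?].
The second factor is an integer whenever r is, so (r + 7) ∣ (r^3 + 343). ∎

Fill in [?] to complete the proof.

a^3 + b^3 = (a + b)(a^2 - ab + b^2). With a = r, b = 7:
r^3 + 343 = (r + 7)(r^2 - 7r + 49).

(r + 7)(r^2 - 7r + 49)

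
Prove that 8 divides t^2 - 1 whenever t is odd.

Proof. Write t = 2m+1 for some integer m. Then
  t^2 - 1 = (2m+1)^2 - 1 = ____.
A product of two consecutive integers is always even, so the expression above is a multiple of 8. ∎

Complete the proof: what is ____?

4m(m + 1)

(2m+1)^2 - 1 = 4m^2 + 4m + 1 - 1 = 4m^2 + 4m = 4m(m+1).
Since m and m+1 are consecutive, m(m+1) is even, and 4·(even) is a multiple of 8.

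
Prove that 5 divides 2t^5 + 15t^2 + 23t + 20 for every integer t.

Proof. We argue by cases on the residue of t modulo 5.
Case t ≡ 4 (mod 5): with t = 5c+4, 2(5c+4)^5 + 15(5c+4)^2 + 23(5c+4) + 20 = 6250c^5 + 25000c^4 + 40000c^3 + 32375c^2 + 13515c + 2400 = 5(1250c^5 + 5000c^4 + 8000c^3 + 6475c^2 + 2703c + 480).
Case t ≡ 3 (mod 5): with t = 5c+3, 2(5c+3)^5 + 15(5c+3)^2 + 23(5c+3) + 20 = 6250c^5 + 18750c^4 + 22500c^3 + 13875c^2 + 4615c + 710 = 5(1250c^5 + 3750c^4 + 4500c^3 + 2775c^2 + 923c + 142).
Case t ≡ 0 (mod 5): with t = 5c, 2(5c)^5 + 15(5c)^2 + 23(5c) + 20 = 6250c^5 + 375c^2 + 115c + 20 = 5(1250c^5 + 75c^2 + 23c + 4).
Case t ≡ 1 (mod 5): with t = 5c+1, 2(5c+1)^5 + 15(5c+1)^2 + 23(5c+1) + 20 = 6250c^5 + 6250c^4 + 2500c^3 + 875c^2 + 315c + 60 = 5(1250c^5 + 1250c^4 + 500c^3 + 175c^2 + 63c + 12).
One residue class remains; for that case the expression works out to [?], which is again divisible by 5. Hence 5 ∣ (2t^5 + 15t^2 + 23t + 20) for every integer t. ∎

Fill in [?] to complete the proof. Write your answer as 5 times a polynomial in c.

5(1250c^5 + 2500c^4 + 2000c^3 + 875c^2 + 243c + 38)

The residues treated are {4, 3, 0, 1}, so the missing case is t ≡ 2 (mod 5); write t = 5c+2.
Then 2(5c+2)^5 + 15(5c+2)^2 + 23(5c+2) + 20 = 6250c^5 + 12500c^4 + 10000c^3 + 4375c^2 + 1215c + 190 = 5(1250c^5 + 2500c^4 + 2000c^3 + 875c^2 + 243c + 38).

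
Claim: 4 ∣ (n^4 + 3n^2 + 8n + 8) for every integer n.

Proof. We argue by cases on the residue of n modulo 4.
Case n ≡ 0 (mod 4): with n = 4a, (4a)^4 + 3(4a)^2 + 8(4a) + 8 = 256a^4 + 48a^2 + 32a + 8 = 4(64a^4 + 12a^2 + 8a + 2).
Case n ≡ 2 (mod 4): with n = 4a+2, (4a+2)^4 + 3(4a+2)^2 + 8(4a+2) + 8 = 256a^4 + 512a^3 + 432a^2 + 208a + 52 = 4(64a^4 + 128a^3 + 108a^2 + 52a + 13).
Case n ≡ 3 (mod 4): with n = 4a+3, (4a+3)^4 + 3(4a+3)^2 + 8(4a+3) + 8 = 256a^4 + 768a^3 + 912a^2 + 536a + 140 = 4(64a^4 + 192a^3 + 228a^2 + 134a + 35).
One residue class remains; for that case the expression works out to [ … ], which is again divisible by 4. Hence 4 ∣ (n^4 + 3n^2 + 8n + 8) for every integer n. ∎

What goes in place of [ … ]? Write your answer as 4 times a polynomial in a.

4(64a^4 + 64a^3 + 36a^2 + 18a + 5)

Only n ≡ 1 (mod 4) is unaccounted for. Put n = 4a+1:
(4a+1)^4 + 3(4a+1)^2 + 8(4a+1) + 8 expands to 256a^4 + 256a^3 + 144a^2 + 72a + 20,
and factoring out 4 leaves 4(64a^4 + 64a^3 + 36a^2 + 18a + 5).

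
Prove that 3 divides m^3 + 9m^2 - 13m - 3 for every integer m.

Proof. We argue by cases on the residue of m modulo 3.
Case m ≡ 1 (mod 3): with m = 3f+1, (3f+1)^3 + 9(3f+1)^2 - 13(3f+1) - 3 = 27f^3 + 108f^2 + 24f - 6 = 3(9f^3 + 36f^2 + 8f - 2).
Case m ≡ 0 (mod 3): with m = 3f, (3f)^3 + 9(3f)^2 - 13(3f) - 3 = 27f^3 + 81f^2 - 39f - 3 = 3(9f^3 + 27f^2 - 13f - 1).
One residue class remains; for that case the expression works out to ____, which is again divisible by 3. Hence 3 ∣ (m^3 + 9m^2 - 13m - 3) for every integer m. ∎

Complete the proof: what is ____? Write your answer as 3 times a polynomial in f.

The residues treated are {1, 0}, so the missing case is m ≡ 2 (mod 3); write m = 3f+2.
Then (3f+2)^3 + 9(3f+2)^2 - 13(3f+2) - 3 = 27f^3 + 135f^2 + 105f + 15 = 3(9f^3 + 45f^2 + 35f + 5).

3(9f^3 + 45f^2 + 35f + 5)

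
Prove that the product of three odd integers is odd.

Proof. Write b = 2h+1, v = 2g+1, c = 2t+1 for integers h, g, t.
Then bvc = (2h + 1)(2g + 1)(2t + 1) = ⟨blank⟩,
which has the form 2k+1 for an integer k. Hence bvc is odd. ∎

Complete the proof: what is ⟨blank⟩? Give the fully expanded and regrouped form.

2(4ght + 2gh + 2gt + g + 2ht + h + t) + 1

Expanding: (2h + 1)(2g + 1)(2t + 1) = 8ght + 4gh + 4gt + 2g + 4ht + 2h + 2t + 1.
Every term except the constant is even, so this is 2(4ght + 2gh + 2gt + g + 2ht + h + t) + 1,
and 4ght + 2gh + 2gt + g + 2ht + h + t ∈ ℤ gives the required form.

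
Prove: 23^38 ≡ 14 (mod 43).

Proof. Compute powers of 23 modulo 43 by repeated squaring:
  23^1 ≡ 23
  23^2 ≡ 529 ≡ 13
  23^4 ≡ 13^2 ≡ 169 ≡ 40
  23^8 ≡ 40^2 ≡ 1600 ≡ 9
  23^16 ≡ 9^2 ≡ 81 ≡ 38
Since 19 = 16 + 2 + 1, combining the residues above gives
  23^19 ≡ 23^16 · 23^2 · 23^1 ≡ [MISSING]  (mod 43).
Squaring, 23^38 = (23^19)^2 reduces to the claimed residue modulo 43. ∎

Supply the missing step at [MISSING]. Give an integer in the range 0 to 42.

23^16 · 23^2 · 23^1 ≡ 38 · 13 · 23 = 11362.
11362 mod 43 = 10, so 23^19 ≡ 10 (mod 43).

10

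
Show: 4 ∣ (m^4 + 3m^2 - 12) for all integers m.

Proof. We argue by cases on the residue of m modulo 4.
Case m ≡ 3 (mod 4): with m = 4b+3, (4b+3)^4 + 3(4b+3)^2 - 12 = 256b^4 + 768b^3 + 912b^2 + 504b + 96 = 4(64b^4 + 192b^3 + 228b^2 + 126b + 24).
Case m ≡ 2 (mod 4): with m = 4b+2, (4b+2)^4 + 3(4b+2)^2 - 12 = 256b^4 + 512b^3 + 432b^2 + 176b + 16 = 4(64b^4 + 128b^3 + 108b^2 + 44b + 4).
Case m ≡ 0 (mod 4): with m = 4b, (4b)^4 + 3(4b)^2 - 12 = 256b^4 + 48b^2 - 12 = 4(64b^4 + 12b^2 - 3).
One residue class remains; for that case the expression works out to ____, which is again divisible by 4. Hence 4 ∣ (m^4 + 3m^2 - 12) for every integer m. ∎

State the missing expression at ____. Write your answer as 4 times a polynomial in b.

Only m ≡ 1 (mod 4) is unaccounted for. Put m = 4b+1:
(4b+1)^4 + 3(4b+1)^2 - 12 expands to 256b^4 + 256b^3 + 144b^2 + 40b - 8,
and factoring out 4 leaves 4(64b^4 + 64b^3 + 36b^2 + 10b - 2).

4(64b^4 + 64b^3 + 36b^2 + 10b - 2)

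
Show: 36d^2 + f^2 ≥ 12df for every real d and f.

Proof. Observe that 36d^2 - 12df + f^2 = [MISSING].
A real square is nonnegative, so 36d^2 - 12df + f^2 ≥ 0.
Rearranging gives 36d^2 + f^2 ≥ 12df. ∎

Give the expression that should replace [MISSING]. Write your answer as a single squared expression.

36d^2 - 12df + f^2 is a perfect-square trinomial: the outer terms are (6d)^2 and (f)^2, and the cross term is -2·6d·f.
So 36d^2 - 12df + f^2 = (6d - f)^2 ≥ 0.

(6d - f)^2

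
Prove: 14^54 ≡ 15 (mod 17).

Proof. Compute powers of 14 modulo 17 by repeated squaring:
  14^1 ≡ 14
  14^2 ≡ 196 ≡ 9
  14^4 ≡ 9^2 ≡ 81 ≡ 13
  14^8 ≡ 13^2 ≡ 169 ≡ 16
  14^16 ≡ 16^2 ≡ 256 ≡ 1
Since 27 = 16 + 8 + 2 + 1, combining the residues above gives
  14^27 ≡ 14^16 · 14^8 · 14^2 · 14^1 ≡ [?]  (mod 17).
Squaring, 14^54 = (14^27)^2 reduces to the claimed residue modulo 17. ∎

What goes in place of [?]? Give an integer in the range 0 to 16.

10

Multiply the listed residues: 1 · 16 · 9 · 14 = 16 → 144 → 2016.
Reducing modulo 17: 2016 = 118·17 + 10, so 14^27 ≡ 10.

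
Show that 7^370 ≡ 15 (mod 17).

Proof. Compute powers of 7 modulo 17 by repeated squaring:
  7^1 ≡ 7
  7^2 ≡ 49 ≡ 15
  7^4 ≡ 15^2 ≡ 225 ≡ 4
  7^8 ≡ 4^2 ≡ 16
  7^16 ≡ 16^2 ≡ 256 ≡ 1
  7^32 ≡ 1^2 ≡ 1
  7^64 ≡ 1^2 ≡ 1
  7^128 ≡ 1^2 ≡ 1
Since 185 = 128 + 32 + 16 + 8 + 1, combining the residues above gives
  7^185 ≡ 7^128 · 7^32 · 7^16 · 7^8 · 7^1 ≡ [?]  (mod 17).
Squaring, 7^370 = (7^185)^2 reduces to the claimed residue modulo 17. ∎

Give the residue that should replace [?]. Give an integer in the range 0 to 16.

7^128 · 7^32 · 7^16 · 7^8 · 7^1 ≡ 1 · 1 · 1 · 16 · 7 = 112.
112 mod 17 = 10, so 7^185 ≡ 10 (mod 17).

10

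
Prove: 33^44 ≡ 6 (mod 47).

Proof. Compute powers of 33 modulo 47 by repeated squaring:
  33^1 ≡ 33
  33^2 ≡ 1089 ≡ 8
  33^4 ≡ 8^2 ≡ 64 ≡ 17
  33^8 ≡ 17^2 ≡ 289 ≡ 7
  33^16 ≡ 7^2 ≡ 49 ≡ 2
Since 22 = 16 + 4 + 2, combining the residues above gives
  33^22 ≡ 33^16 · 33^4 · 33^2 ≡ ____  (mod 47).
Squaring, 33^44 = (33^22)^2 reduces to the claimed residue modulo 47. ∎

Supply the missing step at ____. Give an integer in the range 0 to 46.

Multiply the listed residues: 2 · 17 · 8 = 34 → 272.
Reducing modulo 47: 272 = 5·47 + 37, so 33^22 ≡ 37.

37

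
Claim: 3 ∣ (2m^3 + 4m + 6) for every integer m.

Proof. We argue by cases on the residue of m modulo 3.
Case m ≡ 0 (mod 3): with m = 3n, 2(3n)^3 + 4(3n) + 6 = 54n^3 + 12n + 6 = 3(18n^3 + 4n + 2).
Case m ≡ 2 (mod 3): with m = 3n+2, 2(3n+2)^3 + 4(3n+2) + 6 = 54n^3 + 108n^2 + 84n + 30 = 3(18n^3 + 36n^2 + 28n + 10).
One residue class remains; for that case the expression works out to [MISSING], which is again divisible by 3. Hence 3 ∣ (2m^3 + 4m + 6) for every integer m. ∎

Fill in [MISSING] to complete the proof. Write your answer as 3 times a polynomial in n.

Only m ≡ 1 (mod 3) is unaccounted for. Put m = 3n+1:
2(3n+1)^3 + 4(3n+1) + 6 expands to 54n^3 + 54n^2 + 30n + 12,
and factoring out 3 leaves 3(18n^3 + 18n^2 + 10n + 4).

3(18n^3 + 18n^2 + 10n + 4)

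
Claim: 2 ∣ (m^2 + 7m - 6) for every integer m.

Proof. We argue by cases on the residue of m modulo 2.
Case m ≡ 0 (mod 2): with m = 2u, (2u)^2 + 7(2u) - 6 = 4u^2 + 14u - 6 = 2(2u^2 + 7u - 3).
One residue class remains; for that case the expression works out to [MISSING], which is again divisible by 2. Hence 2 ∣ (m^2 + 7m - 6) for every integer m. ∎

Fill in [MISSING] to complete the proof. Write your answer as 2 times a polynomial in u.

Only m ≡ 1 (mod 2) is unaccounted for. Put m = 2u+1:
(2u+1)^2 + 7(2u+1) - 6 expands to 4u^2 + 18u + 2,
and factoring out 2 leaves 2(2u^2 + 9u + 1).

2(2u^2 + 9u + 1)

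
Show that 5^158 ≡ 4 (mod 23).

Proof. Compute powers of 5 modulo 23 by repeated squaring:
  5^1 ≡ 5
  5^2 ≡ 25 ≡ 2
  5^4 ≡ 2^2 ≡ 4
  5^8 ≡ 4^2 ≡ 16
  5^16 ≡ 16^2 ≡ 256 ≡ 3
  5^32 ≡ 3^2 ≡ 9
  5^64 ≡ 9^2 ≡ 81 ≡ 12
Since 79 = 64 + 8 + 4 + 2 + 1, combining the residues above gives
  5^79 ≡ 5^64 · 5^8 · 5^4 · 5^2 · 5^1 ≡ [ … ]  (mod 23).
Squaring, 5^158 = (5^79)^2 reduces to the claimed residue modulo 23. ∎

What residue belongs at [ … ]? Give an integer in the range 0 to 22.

21

Multiply the listed residues: 12 · 16 · 4 · 2 · 5 = 192 → 768 → 1536 → 7680.
Reducing modulo 23: 7680 = 333·23 + 21, so 5^79 ≡ 21.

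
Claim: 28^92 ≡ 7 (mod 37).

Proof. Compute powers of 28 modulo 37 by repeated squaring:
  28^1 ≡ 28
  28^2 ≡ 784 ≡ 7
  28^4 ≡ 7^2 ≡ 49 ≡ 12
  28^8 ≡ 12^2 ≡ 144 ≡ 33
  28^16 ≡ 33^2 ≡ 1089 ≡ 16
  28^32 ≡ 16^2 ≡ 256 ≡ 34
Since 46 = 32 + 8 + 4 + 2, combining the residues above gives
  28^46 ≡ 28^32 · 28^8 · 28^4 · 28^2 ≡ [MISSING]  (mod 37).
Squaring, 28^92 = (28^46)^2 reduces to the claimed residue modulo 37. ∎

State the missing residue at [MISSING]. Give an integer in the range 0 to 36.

9

Multiply the listed residues: 34 · 33 · 12 · 7 = 1122 → 13464 → 94248.
Reducing modulo 37: 94248 = 2547·37 + 9, so 28^46 ≡ 9.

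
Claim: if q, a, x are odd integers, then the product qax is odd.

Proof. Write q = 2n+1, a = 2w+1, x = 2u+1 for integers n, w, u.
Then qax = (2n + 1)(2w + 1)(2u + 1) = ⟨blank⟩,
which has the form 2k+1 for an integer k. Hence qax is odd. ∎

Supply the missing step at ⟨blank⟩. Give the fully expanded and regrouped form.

2(4nuw + 2nu + 2nw + n + 2uw + u + w) + 1

Expanding: (2n + 1)(2w + 1)(2u + 1) = 8nuw + 4nu + 4nw + 2n + 4uw + 2u + 2w + 1.
Every term except the constant is even, so this is 2(4nuw + 2nu + 2nw + n + 2uw + u + w) + 1,
and 4nuw + 2nu + 2nw + n + 2uw + u + w ∈ ℤ gives the required form.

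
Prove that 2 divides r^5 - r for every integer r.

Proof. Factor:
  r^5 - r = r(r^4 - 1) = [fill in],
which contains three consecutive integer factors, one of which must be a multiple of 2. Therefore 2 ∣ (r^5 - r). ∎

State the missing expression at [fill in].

(r - 1)r(r + 1)(r^2 + 1)

r^4 - 1 = (r^2 - 1)(r^2 + 1), and r^2 - 1 = (r-1)(r+1).
So r(r^4 - 1) = (r - 1)r(r + 1)(r^2 + 1).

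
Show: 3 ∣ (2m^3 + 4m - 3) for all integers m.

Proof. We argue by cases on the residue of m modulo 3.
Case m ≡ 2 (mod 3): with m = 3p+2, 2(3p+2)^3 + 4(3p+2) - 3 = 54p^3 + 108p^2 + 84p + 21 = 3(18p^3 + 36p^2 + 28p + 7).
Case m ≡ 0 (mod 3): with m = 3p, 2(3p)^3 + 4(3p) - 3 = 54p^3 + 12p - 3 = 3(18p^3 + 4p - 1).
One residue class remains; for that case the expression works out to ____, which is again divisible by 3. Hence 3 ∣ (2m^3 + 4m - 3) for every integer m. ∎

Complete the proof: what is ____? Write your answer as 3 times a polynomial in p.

The residues treated are {2, 0}, so the missing case is m ≡ 1 (mod 3); write m = 3p+1.
Then 2(3p+1)^3 + 4(3p+1) - 3 = 54p^3 + 54p^2 + 30p + 3 = 3(18p^3 + 18p^2 + 10p + 1).

3(18p^3 + 18p^2 + 10p + 1)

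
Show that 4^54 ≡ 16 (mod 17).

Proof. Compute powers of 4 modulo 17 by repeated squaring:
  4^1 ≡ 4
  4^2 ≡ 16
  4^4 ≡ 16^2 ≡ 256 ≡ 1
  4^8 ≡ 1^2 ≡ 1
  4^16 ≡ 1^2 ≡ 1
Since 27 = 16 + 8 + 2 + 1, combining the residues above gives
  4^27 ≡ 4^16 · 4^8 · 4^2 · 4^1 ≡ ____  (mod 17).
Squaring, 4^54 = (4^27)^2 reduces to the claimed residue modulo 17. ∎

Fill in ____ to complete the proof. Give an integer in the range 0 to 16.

13

4^16 · 4^8 · 4^2 · 4^1 ≡ 1 · 1 · 16 · 4 = 64.
64 mod 17 = 13, so 4^27 ≡ 13 (mod 17).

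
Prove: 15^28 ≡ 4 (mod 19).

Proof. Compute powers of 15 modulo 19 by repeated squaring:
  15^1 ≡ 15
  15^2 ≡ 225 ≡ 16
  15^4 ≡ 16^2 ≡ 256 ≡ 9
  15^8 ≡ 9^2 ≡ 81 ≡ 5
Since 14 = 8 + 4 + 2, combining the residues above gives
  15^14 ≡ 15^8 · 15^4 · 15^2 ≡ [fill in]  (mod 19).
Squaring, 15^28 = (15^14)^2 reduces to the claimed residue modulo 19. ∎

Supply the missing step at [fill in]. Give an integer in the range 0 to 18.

Multiply the listed residues: 5 · 9 · 16 = 45 → 720.
Reducing modulo 19: 720 = 37·19 + 17, so 15^14 ≡ 17.

17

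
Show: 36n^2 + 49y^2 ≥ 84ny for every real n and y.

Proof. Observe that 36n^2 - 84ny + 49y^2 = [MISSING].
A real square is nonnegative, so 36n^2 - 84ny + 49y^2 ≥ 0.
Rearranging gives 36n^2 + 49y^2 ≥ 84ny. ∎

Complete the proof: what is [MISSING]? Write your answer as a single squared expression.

(6n - 7y)^2

The leading and trailing coefficients are 6^2 and 7^2, and 84 = 2·6·7, so the trinomial is (6n - 7y)^2.
Hence 36n^2 - 84ny + 49y^2 ≥ 0.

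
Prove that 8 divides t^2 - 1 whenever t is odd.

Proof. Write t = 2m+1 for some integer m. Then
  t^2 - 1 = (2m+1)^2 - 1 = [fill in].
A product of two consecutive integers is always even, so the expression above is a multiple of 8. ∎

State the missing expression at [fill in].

4m(m + 1)

(2m+1)^2 - 1 = 4m^2 + 4m + 1 - 1 = 4m^2 + 4m = 4m(m+1).
Since m and m+1 are consecutive, m(m+1) is even, and 4·(even) is a multiple of 8.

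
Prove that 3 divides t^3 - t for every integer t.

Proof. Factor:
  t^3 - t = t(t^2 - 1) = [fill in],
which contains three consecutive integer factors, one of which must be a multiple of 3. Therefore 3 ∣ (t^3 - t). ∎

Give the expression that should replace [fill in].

(t - 1)t(t + 1)

t(t^2 - 1) = t(t - 1)(t + 1) = (t - 1)t(t + 1).
These three factors are consecutive integers, so their product is divisible by 3.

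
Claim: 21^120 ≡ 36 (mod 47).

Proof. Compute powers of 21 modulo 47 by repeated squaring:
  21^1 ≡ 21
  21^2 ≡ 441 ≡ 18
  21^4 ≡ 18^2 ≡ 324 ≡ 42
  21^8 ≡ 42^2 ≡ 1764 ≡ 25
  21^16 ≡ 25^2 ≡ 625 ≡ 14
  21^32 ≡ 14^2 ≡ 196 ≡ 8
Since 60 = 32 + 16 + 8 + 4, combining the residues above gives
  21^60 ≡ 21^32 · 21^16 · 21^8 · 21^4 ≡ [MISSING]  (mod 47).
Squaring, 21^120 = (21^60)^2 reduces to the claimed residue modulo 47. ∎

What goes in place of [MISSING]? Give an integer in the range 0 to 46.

6

21^32 · 21^16 · 21^8 · 21^4 ≡ 8 · 14 · 25 · 42 = 117600.
117600 mod 47 = 6, so 21^60 ≡ 6 (mod 47).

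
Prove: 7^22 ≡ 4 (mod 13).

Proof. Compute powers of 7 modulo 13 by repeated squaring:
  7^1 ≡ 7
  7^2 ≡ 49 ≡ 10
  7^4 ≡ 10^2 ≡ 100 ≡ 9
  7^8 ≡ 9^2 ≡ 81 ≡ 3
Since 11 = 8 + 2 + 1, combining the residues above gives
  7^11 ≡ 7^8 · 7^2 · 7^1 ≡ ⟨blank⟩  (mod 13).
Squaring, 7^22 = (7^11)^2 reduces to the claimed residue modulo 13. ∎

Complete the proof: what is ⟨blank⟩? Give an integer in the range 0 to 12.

Multiply the listed residues: 3 · 10 · 7 = 30 → 210.
Reducing modulo 13: 210 = 16·13 + 2, so 7^11 ≡ 2.

2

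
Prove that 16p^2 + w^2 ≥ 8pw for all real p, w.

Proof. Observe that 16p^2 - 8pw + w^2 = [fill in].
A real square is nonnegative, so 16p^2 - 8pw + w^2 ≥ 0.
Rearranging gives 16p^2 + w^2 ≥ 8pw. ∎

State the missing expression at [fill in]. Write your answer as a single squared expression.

(4p - w)^2

The leading and trailing coefficients are 4^2 and 1^2, and 8 = 2·4·1, so the trinomial is (4p - w)^2.
Hence 16p^2 - 8pw + w^2 ≥ 0.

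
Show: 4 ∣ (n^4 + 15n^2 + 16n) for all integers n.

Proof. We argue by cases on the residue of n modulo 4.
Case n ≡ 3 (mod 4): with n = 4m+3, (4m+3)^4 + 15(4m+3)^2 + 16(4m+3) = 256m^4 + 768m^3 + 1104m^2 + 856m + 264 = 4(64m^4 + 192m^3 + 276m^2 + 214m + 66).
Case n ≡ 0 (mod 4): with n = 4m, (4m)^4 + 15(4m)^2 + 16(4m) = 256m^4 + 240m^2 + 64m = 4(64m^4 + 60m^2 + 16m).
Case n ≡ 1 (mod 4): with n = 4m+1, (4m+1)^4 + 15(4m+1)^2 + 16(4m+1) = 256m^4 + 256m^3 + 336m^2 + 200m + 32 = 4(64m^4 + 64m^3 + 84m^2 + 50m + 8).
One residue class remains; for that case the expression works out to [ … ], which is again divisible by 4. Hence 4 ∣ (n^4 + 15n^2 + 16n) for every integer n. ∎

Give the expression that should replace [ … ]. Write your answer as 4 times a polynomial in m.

Only n ≡ 2 (mod 4) is unaccounted for. Put n = 4m+2:
(4m+2)^4 + 15(4m+2)^2 + 16(4m+2) expands to 256m^4 + 512m^3 + 624m^2 + 432m + 108,
and factoring out 4 leaves 4(64m^4 + 128m^3 + 156m^2 + 108m + 27).

4(64m^4 + 128m^3 + 156m^2 + 108m + 27)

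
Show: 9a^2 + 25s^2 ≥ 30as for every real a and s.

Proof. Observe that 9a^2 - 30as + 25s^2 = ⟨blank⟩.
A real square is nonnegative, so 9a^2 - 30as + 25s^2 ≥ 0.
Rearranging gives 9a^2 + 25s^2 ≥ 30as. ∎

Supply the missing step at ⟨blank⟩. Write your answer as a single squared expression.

The leading and trailing coefficients are 3^2 and 5^2, and 30 = 2·3·5, so the trinomial is (3a - 5s)^2.
Hence 9a^2 - 30as + 25s^2 ≥ 0.

(3a - 5s)^2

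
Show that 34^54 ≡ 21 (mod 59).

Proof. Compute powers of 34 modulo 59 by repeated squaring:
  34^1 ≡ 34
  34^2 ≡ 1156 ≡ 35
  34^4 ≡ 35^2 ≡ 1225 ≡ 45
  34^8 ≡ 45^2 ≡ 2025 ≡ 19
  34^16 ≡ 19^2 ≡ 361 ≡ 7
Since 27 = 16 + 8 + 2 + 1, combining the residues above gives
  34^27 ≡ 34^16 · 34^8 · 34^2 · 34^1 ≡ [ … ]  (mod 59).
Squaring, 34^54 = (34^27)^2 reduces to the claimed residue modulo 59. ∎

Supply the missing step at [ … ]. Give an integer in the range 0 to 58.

32

Multiply the listed residues: 7 · 19 · 35 · 34 = 133 → 4655 → 158270.
Reducing modulo 59: 158270 = 2682·59 + 32, so 34^27 ≡ 32.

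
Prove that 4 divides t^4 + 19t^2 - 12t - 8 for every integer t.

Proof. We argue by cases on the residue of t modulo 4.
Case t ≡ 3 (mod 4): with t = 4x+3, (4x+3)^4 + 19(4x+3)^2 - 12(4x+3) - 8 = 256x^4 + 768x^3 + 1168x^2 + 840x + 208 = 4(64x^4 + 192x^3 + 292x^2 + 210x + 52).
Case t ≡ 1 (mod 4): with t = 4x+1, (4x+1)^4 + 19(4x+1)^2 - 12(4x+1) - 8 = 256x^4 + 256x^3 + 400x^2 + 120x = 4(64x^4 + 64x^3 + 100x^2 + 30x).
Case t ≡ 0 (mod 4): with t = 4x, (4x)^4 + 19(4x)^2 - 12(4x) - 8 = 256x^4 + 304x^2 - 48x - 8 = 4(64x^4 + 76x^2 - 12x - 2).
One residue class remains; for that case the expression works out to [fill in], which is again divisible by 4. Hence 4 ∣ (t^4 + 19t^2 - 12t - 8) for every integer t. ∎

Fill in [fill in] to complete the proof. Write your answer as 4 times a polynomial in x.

4(64x^4 + 128x^3 + 172x^2 + 96x + 15)

The residues treated are {3, 1, 0}, so the missing case is t ≡ 2 (mod 4); write t = 4x+2.
Then (4x+2)^4 + 19(4x+2)^2 - 12(4x+2) - 8 = 256x^4 + 512x^3 + 688x^2 + 384x + 60 = 4(64x^4 + 128x^3 + 172x^2 + 96x + 15).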